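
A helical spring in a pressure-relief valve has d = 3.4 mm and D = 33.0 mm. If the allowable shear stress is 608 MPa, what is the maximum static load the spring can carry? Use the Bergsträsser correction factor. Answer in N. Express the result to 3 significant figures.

250 N

C = D/d = 33.0/3.4 = 9.7059
K_B = (4C+2)/(4C−3) = 40.824/35.824 = 1.1396
τ_max = K·8FD/(πd³) → F_max = τ_allow·πd³/(8DK)
F_max = 608·π·3.4³/(8·33.0·1.1396) = 75074/300.85 = 249.54 N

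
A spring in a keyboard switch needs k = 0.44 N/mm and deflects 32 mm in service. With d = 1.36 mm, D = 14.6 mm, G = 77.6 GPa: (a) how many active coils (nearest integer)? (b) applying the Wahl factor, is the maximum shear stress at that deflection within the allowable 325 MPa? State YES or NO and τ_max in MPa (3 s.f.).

N_a = Gd⁴/(8D³k) = (77.6×10³)(1.36⁴)/(8·14.6³·0.44) = 24.23 → N_a = 24
Actual rate k = Gd⁴/(8D³·24) = 0.44428 N/mm
Working load F = kδ = 0.44428·32 = 14.217 N
C = 14.6/1.36 = 10.7353; K_W = (4C−1)/(4C−4)+0.615/C = 1.1343
τ_max = K_W·8FD/(πd³) = 1.1343·210.13 = 238.35 MPa
τ_max ≤ 325 MPa → acceptable

(a) 24 coils; (b) YES, τ_max = 238 MPa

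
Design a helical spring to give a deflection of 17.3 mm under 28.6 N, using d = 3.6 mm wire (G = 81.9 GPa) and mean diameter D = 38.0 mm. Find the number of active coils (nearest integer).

19

Required rate k = F/δ = 28.6/17.3 = 1.6532 N/mm
N_a = Gd⁴/(8D³k) = (81.9×10³ × 3.6⁴)/(8 × 38.0³ × 1.6532)
    = 1.37561e+07 / 725706 = 18.96 → 19 coils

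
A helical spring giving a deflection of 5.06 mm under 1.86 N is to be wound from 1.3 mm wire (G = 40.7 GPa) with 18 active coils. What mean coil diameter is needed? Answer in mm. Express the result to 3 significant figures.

Required rate k = F/δ = 1.86/5.06 = 0.36759 N/mm
D = (Gd⁴/(8N_a·k))^(1/3) = (40.7×10³·1.3⁴/(8·18·0.36759))^(1/3)
  = (2196.05)^(1/3) = 12.9981 mm

13.0 mm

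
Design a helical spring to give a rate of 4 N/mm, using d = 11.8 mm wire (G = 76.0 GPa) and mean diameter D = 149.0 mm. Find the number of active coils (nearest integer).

14

N_a = Gd⁴/(8D³k) = (76.0×10³ × 11.8⁴)/(8 × 149.0³ × 4)
    = 1.47347e+09 / 1.05854e+08 = 13.92 → 14 coils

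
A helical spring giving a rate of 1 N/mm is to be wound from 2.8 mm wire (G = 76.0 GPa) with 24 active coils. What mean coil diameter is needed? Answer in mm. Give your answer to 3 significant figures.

D = (Gd⁴/(8N_a·k))^(1/3) = (76.0×10³·2.8⁴/(8·24·1))^(1/3)
  = (24330.1)^(1/3) = 28.9766 mm

29.0 mm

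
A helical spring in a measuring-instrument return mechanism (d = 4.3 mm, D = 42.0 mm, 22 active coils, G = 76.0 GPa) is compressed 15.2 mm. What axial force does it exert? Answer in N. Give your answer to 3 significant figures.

30.3 N

k = Gd⁴/(8D³N_a) = (76.0×10³)(4.3⁴)/(8·42.0³·22) = 1.9926 N/mm
F = k·δ = 1.9926 × 15.2 = 30.288 N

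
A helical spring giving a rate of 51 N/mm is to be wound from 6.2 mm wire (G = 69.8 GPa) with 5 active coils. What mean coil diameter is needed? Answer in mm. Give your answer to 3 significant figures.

D = (Gd⁴/(8N_a·k))^(1/3) = (69.8×10³·6.2⁴/(8·5·51))^(1/3)
  = (50558.2)^(1/3) = 36.9769 mm

37.0 mm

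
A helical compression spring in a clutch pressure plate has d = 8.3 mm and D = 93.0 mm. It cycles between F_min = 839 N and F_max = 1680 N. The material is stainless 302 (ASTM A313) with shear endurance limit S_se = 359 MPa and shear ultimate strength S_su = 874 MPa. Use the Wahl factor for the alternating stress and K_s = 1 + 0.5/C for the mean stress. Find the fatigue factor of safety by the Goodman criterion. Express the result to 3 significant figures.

0.854

C = D/d = 93.0/8.3 = 11.2048; K_W = (4C−1)/(4C−4)+0.615/C = 1.1284; K_s = 1+0.5/C = 1.0446
F_a = (F_max−F_min)/2 = 420.5 N; F_m = (F_max+F_min)/2 = 1259.5 N
τ_a = K_W·8F_aD/(πd³) = 1.1284 × 174.16 = 196.52 MPa
τ_m = K_s·8F_mD/(πd³) = 1.0446 × 521.66 = 544.94 MPa
Goodman: 1/n_f = τ_a/S_se + τ_m/S_su = 196.52/359 + 544.94/874 = 0.54741 + 0.62350 = 1.1709
n_f = 1/1.1709 = 0.854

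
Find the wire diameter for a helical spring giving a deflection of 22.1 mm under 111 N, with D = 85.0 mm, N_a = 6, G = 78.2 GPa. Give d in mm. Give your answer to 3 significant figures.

6.60 mm

Required rate k = F/δ = 111/22.1 = 5.0226 N/mm
d = (8D³N_a·k / G)^(1/4) = (8·85.0³·6·5.0226 / (78.2×10³))^0.25
  = (1893.3)^0.25 = 6.5964 mm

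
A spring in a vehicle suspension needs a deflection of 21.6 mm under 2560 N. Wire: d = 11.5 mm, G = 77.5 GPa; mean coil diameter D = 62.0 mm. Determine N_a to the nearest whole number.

Required rate k = F/δ = 2560/21.6 = 118.52 N/mm
N_a = Gd⁴/(8D³k) = (77.5×10³ × 11.5⁴)/(8 × 62.0³ × 118.52)
    = 1.35548e+09 / 2.2597e+08 = 5.998 → 6 coils

6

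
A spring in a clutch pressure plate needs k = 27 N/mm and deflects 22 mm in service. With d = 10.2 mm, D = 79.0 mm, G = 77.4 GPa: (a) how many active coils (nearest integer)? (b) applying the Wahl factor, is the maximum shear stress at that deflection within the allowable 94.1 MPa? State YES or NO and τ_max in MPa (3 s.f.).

(a) 8 coils; (b) NO, τ_max = 132 MPa

N_a = Gd⁴/(8D³k) = (77.4×10³)(10.2⁴)/(8·79.0³·27) = 7.867 → N_a = 8
Actual rate k = Gd⁴/(8D³·8) = 26.551 N/mm
Working load F = kδ = 26.551·22 = 584.12 N
C = 79.0/10.2 = 7.7451; K_W = (4C−1)/(4C−4)+0.615/C = 1.1906
τ_max = K_W·8FD/(πd³) = 1.1906·110.73 = 131.84 MPa
τ_max > 94.1 MPa → exceeds allowable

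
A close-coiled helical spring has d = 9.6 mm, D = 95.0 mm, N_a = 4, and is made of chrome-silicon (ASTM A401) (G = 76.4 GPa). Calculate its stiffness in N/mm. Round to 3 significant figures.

k = Gd⁴/(8D³N_a) = (76.4×10³ × 9.6⁴) / (8 × 95.0³ × 4)
  = 6.48901e+08 / 2.7436e+07 = 23.651 N/mm

23.7 N/mm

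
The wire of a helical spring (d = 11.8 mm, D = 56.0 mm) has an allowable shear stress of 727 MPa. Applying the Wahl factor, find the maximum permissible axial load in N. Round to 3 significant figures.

C = D/d = 56.0/11.8 = 4.7458
K_W = (4C−1)/(4C−4) + 0.615/C = 17.983/14.983 + 0.1296 = 1.3298
τ_max = K·8FD/(πd³) → F_max = τ_allow·πd³/(8DK)
F_max = 727·π·11.8³/(8·56.0·1.3298) = 3.7526e+06/595.76 = 6298.8 N

6300 N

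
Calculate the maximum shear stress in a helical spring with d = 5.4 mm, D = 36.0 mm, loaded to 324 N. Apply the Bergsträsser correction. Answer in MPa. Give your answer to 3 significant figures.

Spring index C = D/d = 36.0/5.4 = 6.6667
K_B = (4C+2)/(4C−3) = 28.667/23.667 = 1.2113
τ₀ = 8FD/(πd³) = 8·324·36.0/(π·5.4³) = 93312/494.69 = 188.63 MPa
τ_max = K·τ₀ = 1.2113 × 188.63 = 228.48 MPa

228 MPa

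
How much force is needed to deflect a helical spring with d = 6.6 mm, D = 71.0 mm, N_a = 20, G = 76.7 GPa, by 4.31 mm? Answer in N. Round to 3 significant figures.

11.0 N

k = Gd⁴/(8D³N_a) = (76.7×10³)(6.6⁴)/(8·71.0³·20) = 2.5414 N/mm
F = k·δ = 2.5414 × 4.31 = 10.954 N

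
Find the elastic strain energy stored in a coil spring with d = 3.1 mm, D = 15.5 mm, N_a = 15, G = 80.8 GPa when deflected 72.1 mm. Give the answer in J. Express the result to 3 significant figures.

k = Gd⁴/(8D³N_a) = (80.8×10³)(3.1⁴)/(8·15.5³·15) = 16.699 N/mm
U = ½kδ² = 0.5 × 16.699 × 72.1² = 43403 N·mm = 43.403 J

43.4 J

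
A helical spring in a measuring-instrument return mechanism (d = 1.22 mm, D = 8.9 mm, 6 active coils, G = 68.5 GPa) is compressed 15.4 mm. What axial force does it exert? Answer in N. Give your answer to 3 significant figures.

69.1 N

k = Gd⁴/(8D³N_a) = (68.5×10³)(1.22⁴)/(8·8.9³·6) = 4.4845 N/mm
F = k·δ = 4.4845 × 15.4 = 69.062 N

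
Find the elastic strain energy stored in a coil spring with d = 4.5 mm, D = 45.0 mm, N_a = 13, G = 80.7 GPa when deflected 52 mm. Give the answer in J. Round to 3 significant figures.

k = Gd⁴/(8D³N_a) = (80.7×10³)(4.5⁴)/(8·45.0³·13) = 3.4918 N/mm
U = ½kδ² = 0.5 × 3.4918 × 52² = 4720.9 N·mm = 4.721 J

4.72 J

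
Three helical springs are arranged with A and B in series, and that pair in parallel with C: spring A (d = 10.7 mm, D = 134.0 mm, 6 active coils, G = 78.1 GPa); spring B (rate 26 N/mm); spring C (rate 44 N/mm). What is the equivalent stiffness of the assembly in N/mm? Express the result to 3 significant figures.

50.6 N/mm

k_A = Gd⁴/(8D³N_a) = (78.1×10³)(10.7⁴)/(8·134.0³·6) = 8.864 N/mm
Springs A,B series: k_AB = 1/(1/8.864+1/26) = 6.6104 N/mm; parallel with C: k_eq = 6.6104+44 = 50.61 N/mm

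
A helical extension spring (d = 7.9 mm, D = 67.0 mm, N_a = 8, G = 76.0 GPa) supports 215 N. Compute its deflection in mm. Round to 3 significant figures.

14.0 mm

k = Gd⁴/(8D³N_a) = (76.0×10³)(7.9⁴)/(8·67.0³·8) = 15.379 N/mm
δ = F/k = 215 / 15.379 = 13.98 mm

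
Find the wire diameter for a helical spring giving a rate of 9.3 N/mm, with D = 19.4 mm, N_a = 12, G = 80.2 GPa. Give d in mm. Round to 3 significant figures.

d = (8D³N_a·k / G)^(1/4) = (8·19.4³·12·9.3 / (80.2×10³))^0.25
  = (81.28)^0.25 = 3.0026 mm

3.00 mm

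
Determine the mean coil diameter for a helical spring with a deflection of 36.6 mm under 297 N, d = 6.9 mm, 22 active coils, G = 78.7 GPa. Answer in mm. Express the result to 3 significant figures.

Required rate k = F/δ = 297/36.6 = 8.1148 N/mm
D = (Gd⁴/(8N_a·k))^(1/3) = (78.7×10³·6.9⁴/(8·22·8.1148))^(1/3)
  = (124906)^(1/3) = 49.9875 mm

50.0 mm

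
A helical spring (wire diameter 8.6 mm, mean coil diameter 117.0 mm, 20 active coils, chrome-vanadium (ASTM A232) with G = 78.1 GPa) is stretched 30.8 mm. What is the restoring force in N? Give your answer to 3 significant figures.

k = Gd⁴/(8D³N_a) = (78.1×10³)(8.6⁴)/(8·117.0³·20) = 1.6671 N/mm
F = k·δ = 1.6671 × 30.8 = 51.347 N

51.3 N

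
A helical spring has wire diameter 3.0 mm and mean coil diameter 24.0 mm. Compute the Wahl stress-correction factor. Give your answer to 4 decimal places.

C = D/d = 24.0/3.0 = 8.0000
K_W = (4C−1)/(4C−4) + 0.615/C = 31.000/28.000 + 0.0769 = 1.1840

1.1840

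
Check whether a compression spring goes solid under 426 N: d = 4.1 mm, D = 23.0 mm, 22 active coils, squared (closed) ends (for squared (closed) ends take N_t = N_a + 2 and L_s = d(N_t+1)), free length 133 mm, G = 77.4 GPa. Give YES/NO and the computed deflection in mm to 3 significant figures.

YES, δ = 41.7 mm

k = Gd⁴/(8D³N_a) = (77.4×10³)(4.1⁴)/(8·23.0³·22) = 10.214 N/mm
N_t = 24; L_s = 4.1·25 = 102.5 mm; δ_solid = L₀ − L_s = 133 − 102.5 = 30.5 mm
δ = F/k = 426/10.214 = 41.709 mm
δ ≥ δ_solid → spring goes solid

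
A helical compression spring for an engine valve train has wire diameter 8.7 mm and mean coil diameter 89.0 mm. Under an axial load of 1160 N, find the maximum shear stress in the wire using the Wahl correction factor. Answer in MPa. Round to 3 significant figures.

456 MPa

Spring index C = D/d = 89.0/8.7 = 10.2299
K_W = (4C−1)/(4C−4) + 0.615/C = 39.920/36.920 + 0.0601 = 1.1414
τ₀ = 8FD/(πd³) = 8·1160·89.0/(π·8.7³) = 825920/2068.7 = 399.24 MPa
τ_max = K·τ₀ = 1.1414 × 399.24 = 455.68 MPa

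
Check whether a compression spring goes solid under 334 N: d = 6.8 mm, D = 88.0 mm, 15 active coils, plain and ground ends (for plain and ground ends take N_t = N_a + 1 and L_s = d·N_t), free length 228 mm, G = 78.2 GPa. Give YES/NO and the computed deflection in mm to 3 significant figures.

k = Gd⁴/(8D³N_a) = (78.2×10³)(6.8⁴)/(8·88.0³·15) = 2.0446 N/mm
N_t = 16; L_s = 6.8·16 = 108.8 mm; δ_solid = L₀ − L_s = 228 − 108.8 = 119.2 mm
δ = F/k = 334/2.0446 = 163.36 mm
δ ≥ δ_solid → spring goes solid

YES, δ = 163 mm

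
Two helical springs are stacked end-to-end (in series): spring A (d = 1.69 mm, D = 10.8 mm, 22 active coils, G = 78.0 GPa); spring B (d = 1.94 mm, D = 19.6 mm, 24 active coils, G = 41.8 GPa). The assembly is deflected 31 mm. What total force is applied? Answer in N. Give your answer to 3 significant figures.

11.1 N

k_A = Gd⁴/(8D³N_a) = (78.0×10³)(1.69⁴)/(8·10.8³·22) = 2.8698 N/mm
k_B = Gd⁴/(8D³N_a) = (41.8×10³)(1.94⁴)/(8·19.6³·24) = 0.40956 N/mm
Series: 1/k_eq = 1/2.8698 + 1/0.40956 = 2.7901; k_eq = 0.35841 N/mm
F = k_eq·δ = 0.35841·31 = 11.111 N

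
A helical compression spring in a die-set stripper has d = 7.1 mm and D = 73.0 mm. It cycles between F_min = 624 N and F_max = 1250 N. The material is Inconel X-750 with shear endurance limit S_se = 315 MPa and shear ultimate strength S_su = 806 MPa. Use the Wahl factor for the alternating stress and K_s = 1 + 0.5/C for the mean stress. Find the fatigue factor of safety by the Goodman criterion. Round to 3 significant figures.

C = D/d = 73.0/7.1 = 10.2817; K_W = (4C−1)/(4C−4)+0.615/C = 1.1406; K_s = 1+0.5/C = 1.0486
F_a = (F_max−F_min)/2 = 313 N; F_m = (F_max+F_min)/2 = 937 N
τ_a = K_W·8F_aD/(πd³) = 1.1406 × 162.57 = 185.43 MPa
τ_m = K_s·8F_mD/(πd³) = 1.0486 × 486.66 = 510.33 MPa
Goodman: 1/n_f = τ_a/S_se + τ_m/S_su = 185.43/315 + 510.33/806 = 0.58866 + 0.63316 = 1.2218
n_f = 1/1.2218 = 0.8185

0.818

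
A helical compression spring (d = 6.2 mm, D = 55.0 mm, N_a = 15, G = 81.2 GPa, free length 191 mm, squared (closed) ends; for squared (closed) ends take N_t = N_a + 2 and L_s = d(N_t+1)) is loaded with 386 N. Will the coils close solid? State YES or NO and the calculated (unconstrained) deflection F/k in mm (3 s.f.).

NO, δ = 64.2 mm

k = Gd⁴/(8D³N_a) = (81.2×10³)(6.2⁴)/(8·55.0³·15) = 6.0097 N/mm
N_t = 17; L_s = 6.2·18 = 111.6 mm; δ_solid = L₀ − L_s = 191 − 111.6 = 79.4 mm
δ = F/k = 386/6.0097 = 64.229 mm
δ < δ_solid → spring does not go solid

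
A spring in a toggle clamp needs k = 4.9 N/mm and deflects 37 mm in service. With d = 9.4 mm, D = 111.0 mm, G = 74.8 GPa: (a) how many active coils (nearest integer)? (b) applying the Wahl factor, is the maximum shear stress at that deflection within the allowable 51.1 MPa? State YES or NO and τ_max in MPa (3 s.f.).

N_a = Gd⁴/(8D³k) = (74.8×10³)(9.4⁴)/(8·111.0³·4.9) = 10.89 → N_a = 11
Actual rate k = Gd⁴/(8D³·11) = 4.8525 N/mm
Working load F = kδ = 4.8525·37 = 179.54 N
C = 111.0/9.4 = 11.8085; K_W = (4C−1)/(4C−4)+0.615/C = 1.1215
τ_max = K_W·8FD/(πd³) = 1.1215·61.1 = 68.522 MPa
τ_max > 51.1 MPa → exceeds allowable

(a) 11 coils; (b) NO, τ_max = 68.5 MPa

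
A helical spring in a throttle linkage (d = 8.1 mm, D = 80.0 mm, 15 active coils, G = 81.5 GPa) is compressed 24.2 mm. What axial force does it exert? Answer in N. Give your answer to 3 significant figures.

138 N

k = Gd⁴/(8D³N_a) = (81.5×10³)(8.1⁴)/(8·80.0³·15) = 5.7101 N/mm
F = k·δ = 5.7101 × 24.2 = 138.19 N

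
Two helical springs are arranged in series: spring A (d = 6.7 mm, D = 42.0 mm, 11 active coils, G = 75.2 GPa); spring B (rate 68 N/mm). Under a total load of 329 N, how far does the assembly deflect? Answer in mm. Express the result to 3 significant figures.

19.0 mm

k_A = Gd⁴/(8D³N_a) = (75.2×10³)(6.7⁴)/(8·42.0³·11) = 23.243 N/mm
Series: 1/k_eq = 1/23.243 + 1/68 = 0.05773; k_eq = 17.322 N/mm
δ = F/k_eq = 329/17.322 = 18.993 mm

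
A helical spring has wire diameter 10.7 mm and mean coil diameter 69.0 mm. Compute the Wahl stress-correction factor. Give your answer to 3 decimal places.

C = D/d = 69.0/10.7 = 6.4486
K_W = (4C−1)/(4C−4) + 0.615/C = 24.794/21.794 + 0.0954 = 1.2330

1.233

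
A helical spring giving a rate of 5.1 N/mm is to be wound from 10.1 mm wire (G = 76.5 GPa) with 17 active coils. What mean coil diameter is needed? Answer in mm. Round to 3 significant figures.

D = (Gd⁴/(8N_a·k))^(1/3) = (76.5×10³·10.1⁴/(8·17·5.1))^(1/3)
  = (1.14773e+06)^(1/3) = 104.6998 mm

105 mm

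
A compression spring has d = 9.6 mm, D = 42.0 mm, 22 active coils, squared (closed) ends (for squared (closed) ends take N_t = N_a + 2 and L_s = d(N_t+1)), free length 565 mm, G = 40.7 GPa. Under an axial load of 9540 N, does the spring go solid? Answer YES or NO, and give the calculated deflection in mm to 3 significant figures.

YES, δ = 360 mm

k = Gd⁴/(8D³N_a) = (40.7×10³)(9.6⁴)/(8·42.0³·22) = 26.511 N/mm
N_t = 24; L_s = 9.6·25 = 240 mm; δ_solid = L₀ − L_s = 565 − 240 = 325 mm
δ = F/k = 9540/26.511 = 359.86 mm
δ ≥ δ_solid → spring goes solid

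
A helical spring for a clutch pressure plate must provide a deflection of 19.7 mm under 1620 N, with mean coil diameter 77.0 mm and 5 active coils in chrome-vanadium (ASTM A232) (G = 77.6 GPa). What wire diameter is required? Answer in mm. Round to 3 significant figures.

Required rate k = F/δ = 1620/19.7 = 82.234 N/mm
d = (8D³N_a·k / G)^(1/4) = (8·77.0³·5·82.234 / (77.6×10³))^0.25
  = (19352)^0.25 = 11.7945 mm

11.8 mm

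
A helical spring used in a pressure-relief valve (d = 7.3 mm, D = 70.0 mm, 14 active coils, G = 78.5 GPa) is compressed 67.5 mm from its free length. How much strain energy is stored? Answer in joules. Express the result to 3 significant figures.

13.2 J

k = Gd⁴/(8D³N_a) = (78.5×10³)(7.3⁴)/(8·70.0³·14) = 5.803 N/mm
U = ½kδ² = 0.5 × 5.803 × 67.5² = 13220 N·mm = 13.22 J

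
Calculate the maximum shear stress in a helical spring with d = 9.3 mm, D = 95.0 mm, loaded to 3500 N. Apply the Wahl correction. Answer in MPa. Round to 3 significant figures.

1200 MPa

Spring index C = D/d = 95.0/9.3 = 10.2151
K_W = (4C−1)/(4C−4) + 0.615/C = 39.860/36.860 + 0.0602 = 1.1416
τ₀ = 8FD/(πd³) = 8·3500·95.0/(π·9.3³) = 2.66e+06/2527 = 1052.6 MPa
τ_max = K·τ₀ = 1.1416 × 1052.6 = 1201.7 MPa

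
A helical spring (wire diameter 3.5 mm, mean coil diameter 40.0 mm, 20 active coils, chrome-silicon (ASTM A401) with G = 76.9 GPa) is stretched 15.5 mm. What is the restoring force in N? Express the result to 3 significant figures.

k = Gd⁴/(8D³N_a) = (76.9×10³)(3.5⁴)/(8·40.0³·20) = 1.1269 N/mm
F = k·δ = 1.1269 × 15.5 = 17.467 N

17.5 N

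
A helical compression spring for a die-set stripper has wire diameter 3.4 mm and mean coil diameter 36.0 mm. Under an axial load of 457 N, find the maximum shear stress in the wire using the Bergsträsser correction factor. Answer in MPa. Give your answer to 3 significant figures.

Spring index C = D/d = 36.0/3.4 = 10.5882
K_B = (4C+2)/(4C−3) = 44.353/39.353 = 1.1271
τ₀ = 8FD/(πd³) = 8·457·36.0/(π·3.4³) = 131616/123.48 = 1065.9 MPa
τ_max = K·τ₀ = 1.1271 × 1065.9 = 1201.3 MPa

1200 MPa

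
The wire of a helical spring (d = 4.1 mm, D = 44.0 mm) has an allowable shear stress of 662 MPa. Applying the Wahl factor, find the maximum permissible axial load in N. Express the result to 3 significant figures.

C = D/d = 44.0/4.1 = 10.7317
K_W = (4C−1)/(4C−4) + 0.615/C = 41.927/38.927 + 0.0573 = 1.1344
τ_max = K·8FD/(πd³) → F_max = τ_allow·πd³/(8DK)
F_max = 662·π·4.1³/(8·44.0·1.1344) = 1.4334e+05/399.3 = 358.97 N

359 N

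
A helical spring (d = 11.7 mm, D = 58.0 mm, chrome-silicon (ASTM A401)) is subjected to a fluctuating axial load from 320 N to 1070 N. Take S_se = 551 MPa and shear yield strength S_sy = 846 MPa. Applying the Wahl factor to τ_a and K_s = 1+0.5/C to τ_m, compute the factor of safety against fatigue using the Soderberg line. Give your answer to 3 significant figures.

C = D/d = 58.0/11.7 = 4.9573; K_W = (4C−1)/(4C−4)+0.615/C = 1.3136; K_s = 1+0.5/C = 1.1009
F_a = (F_max−F_min)/2 = 375 N; F_m = (F_max+F_min)/2 = 695 N
τ_a = K_W·8F_aD/(πd³) = 1.3136 × 34.581 = 45.426 MPa
τ_m = K_s·8F_mD/(πd³) = 1.1009 × 64.091 = 70.555 MPa
Soderberg: 1/n_f = τ_a/S_se + τ_m/S_sy = 45.426/551 + 70.555/846 = 0.08244 + 0.08340 = 0.16584
n_f = 1/0.16584 = 6.03

6.03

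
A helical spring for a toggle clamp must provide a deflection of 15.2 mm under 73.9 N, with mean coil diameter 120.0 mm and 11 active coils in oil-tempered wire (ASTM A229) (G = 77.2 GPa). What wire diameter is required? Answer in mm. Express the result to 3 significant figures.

Required rate k = F/δ = 73.9/15.2 = 4.8618 N/mm
d = (8D³N_a·k / G)^(1/4) = (8·120.0³·11·4.8618 / (77.2×10³))^0.25
  = (9576.6)^0.25 = 9.8924 mm

9.89 mm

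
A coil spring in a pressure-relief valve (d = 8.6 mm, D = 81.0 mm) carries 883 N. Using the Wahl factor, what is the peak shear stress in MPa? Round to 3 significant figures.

Spring index C = D/d = 81.0/8.6 = 9.4186
K_W = (4C−1)/(4C−4) + 0.615/C = 36.674/33.674 + 0.0653 = 1.1544
τ₀ = 8FD/(πd³) = 8·883·81.0/(π·8.6³) = 572184/1998.2 = 286.35 MPa
τ_max = K·τ₀ = 1.1544 × 286.35 = 330.55 MPa

331 MPa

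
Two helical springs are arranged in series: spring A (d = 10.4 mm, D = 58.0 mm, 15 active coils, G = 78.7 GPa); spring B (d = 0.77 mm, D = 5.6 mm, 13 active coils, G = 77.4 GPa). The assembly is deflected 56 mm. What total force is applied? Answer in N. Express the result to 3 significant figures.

80.4 N

k_A = Gd⁴/(8D³N_a) = (78.7×10³)(10.4⁴)/(8·58.0³·15) = 39.323 N/mm
k_B = Gd⁴/(8D³N_a) = (77.4×10³)(0.77⁴)/(8·5.6³·13) = 1.4897 N/mm
Series: 1/k_eq = 1/39.323 + 1/1.4897 = 0.69669; k_eq = 1.4353 N/mm
F = k_eq·δ = 1.4353·56 = 80.38 N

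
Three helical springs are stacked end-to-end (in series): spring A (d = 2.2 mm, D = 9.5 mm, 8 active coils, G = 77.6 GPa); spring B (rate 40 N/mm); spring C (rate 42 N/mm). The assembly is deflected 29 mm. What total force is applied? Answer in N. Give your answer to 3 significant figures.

367 N

k_A = Gd⁴/(8D³N_a) = (77.6×10³)(2.2⁴)/(8·9.5³·8) = 33.128 N/mm
Series: 1/k_eq = 1/33.128 + 1/40 + 1/42 = 0.078995; k_eq = 12.659 N/mm
F = k_eq·δ = 12.659·29 = 367.11 N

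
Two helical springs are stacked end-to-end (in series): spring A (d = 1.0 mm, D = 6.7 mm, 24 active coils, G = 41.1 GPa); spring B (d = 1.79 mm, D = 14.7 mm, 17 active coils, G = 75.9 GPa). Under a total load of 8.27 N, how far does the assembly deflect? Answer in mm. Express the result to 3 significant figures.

k_A = Gd⁴/(8D³N_a) = (41.1×10³)(1.0⁴)/(8·6.7³·24) = 0.71173 N/mm
k_B = Gd⁴/(8D³N_a) = (75.9×10³)(1.79⁴)/(8·14.7³·17) = 1.8037 N/mm
Series: 1/k_eq = 1/0.71173 + 1/1.8037 = 1.9594; k_eq = 0.51035 N/mm
δ = F/k_eq = 8.27/0.51035 = 16.205 mm

16.2 mm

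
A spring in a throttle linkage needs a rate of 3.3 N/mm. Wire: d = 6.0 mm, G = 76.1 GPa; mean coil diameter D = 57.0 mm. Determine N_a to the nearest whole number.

N_a = Gd⁴/(8D³k) = (76.1×10³ × 6.0⁴)/(8 × 57.0³ × 3.3)
    = 9.86256e+07 / 4.8891e+06 = 20.17 → 20 coils

20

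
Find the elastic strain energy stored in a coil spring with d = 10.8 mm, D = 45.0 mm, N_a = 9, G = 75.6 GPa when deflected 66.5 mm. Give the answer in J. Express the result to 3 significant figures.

k = Gd⁴/(8D³N_a) = (75.6×10³)(10.8⁴)/(8·45.0³·9) = 156.76 N/mm
U = ½kδ² = 0.5 × 156.76 × 66.5² = 3.4663e+05 N·mm = 346.63 J

347 J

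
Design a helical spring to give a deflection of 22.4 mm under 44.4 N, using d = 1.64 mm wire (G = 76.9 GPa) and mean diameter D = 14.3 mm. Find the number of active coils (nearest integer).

Required rate k = F/δ = 44.4/22.4 = 1.9821 N/mm
N_a = Gd⁴/(8D³k) = (76.9×10³ × 1.64⁴)/(8 × 14.3³ × 1.9821)
    = 556291 / 46369.6 = 12 → 12 coils

12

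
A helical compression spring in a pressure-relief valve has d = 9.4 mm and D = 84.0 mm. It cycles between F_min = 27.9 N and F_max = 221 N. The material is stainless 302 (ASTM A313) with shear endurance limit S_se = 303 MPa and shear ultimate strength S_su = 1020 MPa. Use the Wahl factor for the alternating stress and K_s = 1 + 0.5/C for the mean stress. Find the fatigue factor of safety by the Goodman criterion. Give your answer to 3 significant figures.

C = D/d = 84.0/9.4 = 8.9362; K_W = (4C−1)/(4C−4)+0.615/C = 1.1633; K_s = 1+0.5/C = 1.0560
F_a = (F_max−F_min)/2 = 96.55 N; F_m = (F_max+F_min)/2 = 124.45 N
τ_a = K_W·8F_aD/(πd³) = 1.1633 × 24.865 = 28.926 MPa
τ_m = K_s·8F_mD/(πd³) = 1.0560 × 32.05 = 33.843 MPa
Goodman: 1/n_f = τ_a/S_se + τ_m/S_su = 28.926/303 + 33.843/1020 = 0.09547 + 0.03318 = 0.12865
n_f = 1/0.12865 = 7.773

7.77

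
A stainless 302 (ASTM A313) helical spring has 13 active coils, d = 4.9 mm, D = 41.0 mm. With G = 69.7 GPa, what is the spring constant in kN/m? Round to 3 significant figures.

k = Gd⁴/(8D³N_a) = (69.7×10³ × 4.9⁴) / (8 × 41.0³ × 13)
  = 4.01807e+07 / 7.16778e+06 = 5.6057 N/mm

5.61 kN/m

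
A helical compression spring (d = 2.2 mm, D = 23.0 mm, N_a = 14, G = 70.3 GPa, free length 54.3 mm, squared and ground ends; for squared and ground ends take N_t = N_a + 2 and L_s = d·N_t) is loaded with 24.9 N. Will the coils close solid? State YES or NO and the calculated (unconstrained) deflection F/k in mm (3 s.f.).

YES, δ = 20.6 mm

k = Gd⁴/(8D³N_a) = (70.3×10³)(2.2⁴)/(8·23.0³·14) = 1.2085 N/mm
N_t = 16; L_s = 2.2·16 = 35.2 mm; δ_solid = L₀ − L_s = 54.3 − 35.2 = 19.1 mm
δ = F/k = 24.9/1.2085 = 20.604 mm
δ ≥ δ_solid → spring goes solid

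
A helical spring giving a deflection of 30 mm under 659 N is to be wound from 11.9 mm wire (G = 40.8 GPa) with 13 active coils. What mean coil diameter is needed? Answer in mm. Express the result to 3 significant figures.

Required rate k = F/δ = 659/30 = 21.967 N/mm
D = (Gd⁴/(8N_a·k))^(1/3) = (40.8×10³·11.9⁴/(8·13·21.967))^(1/3)
  = (358138)^(1/3) = 71.0150 mm

71.0 mm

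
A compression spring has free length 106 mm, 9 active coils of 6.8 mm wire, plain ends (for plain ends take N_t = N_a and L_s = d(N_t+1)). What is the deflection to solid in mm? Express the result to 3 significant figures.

N_t = 9; L_s = 6.8·10 = 68 mm
δ_solid = L₀ − L_s = 106 − 68 = 38 mm

38.0 mm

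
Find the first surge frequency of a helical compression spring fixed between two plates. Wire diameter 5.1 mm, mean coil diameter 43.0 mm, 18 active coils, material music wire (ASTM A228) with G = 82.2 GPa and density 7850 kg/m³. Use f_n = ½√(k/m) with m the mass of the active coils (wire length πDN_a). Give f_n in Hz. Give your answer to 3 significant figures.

55.8 Hz

k = Gd⁴/(8D³N_a) = (82.2×10³)(5.1⁴)/(8·43.0³·18) = 4.8572 N/mm = 4857.2 N/m
Wire length L = πDN_a = π·43.0·18 = 2431.6 mm
m = ρ·(πd²/4)·L = 7850 × 20.428×10⁻⁶ m² × 2.4316 m = 0.38993 kg
f_n = ½√(k/m) = 0.5·√(4857.2/0.38993) = 0.5·√(12456) = 55.804 Hz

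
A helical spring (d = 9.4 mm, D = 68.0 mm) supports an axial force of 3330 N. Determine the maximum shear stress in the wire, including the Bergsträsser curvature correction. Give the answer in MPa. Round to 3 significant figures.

Spring index C = D/d = 68.0/9.4 = 7.2340
K_B = (4C+2)/(4C−3) = 30.936/25.936 = 1.1928
τ₀ = 8FD/(πd³) = 8·3330·68.0/(π·9.4³) = 1.81152e+06/2609.4 = 694.24 MPa
τ_max = K·τ₀ = 1.1928 × 694.24 = 828.08 MPa

828 MPa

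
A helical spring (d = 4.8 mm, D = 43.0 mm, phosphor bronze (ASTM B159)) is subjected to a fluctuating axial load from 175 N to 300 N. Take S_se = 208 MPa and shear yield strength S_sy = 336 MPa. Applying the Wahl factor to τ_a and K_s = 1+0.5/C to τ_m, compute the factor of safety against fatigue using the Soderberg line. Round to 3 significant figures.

0.922

C = D/d = 43.0/4.8 = 8.9583; K_W = (4C−1)/(4C−4)+0.615/C = 1.1629; K_s = 1+0.5/C = 1.0558
F_a = (F_max−F_min)/2 = 62.5 N; F_m = (F_max+F_min)/2 = 237.5 N
τ_a = K_W·8F_aD/(πd³) = 1.1629 × 61.882 = 71.962 MPa
τ_m = K_s·8F_mD/(πd³) = 1.0558 × 235.15 = 248.28 MPa
Soderberg: 1/n_f = τ_a/S_se + τ_m/S_sy = 71.962/208 + 248.28/336 = 0.34597 + 0.73892 = 1.0849
n_f = 1/1.0849 = 0.9218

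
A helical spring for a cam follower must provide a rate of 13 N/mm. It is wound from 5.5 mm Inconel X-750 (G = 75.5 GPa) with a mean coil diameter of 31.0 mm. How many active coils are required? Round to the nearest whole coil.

N_a = Gd⁴/(8D³k) = (75.5×10³ × 5.5⁴)/(8 × 31.0³ × 13)
    = 6.90872e+07 / 3.09826e+06 = 22.3 → 22 coils

22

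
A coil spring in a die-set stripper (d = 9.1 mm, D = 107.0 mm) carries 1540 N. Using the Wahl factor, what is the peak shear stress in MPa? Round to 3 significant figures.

625 MPa

Spring index C = D/d = 107.0/9.1 = 11.7582
K_W = (4C−1)/(4C−4) + 0.615/C = 46.033/43.033 + 0.0523 = 1.1220
τ₀ = 8FD/(πd³) = 8·1540·107.0/(π·9.1³) = 1.31824e+06/2367.4 = 556.83 MPa
τ_max = K·τ₀ = 1.1220 × 556.83 = 624.77 MPa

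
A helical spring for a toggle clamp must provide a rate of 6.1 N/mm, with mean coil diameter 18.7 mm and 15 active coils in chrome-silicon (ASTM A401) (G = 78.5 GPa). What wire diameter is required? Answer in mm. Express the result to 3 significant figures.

d = (8D³N_a·k / G)^(1/4) = (8·18.7³·15·6.1 / (78.5×10³))^0.25
  = (60.977)^0.25 = 2.7944 mm

2.79 mm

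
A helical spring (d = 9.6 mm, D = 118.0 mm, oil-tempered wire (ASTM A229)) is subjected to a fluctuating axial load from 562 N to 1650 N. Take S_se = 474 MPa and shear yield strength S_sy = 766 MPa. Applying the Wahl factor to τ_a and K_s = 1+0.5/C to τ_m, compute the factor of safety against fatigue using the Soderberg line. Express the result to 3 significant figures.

1.06

C = D/d = 118.0/9.6 = 12.2917; K_W = (4C−1)/(4C−4)+0.615/C = 1.1165; K_s = 1+0.5/C = 1.0407
F_a = (F_max−F_min)/2 = 544 N; F_m = (F_max+F_min)/2 = 1106 N
τ_a = K_W·8F_aD/(πd³) = 1.1165 × 184.76 = 206.28 MPa
τ_m = K_s·8F_mD/(πd³) = 1.0407 × 375.63 = 390.91 MPa
Soderberg: 1/n_f = τ_a/S_se + τ_m/S_sy = 206.28/474 + 390.91/766 = 0.43518 + 0.51033 = 0.94551
n_f = 1/0.94551 = 1.058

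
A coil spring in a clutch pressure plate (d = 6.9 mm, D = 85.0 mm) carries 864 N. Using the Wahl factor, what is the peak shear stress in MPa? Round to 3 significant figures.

635 MPa

Spring index C = D/d = 85.0/6.9 = 12.3188
K_W = (4C−1)/(4C−4) + 0.615/C = 48.275/45.275 + 0.0499 = 1.1162
τ₀ = 8FD/(πd³) = 8·864·85.0/(π·6.9³) = 587520/1032 = 569.28 MPa
τ_max = K·τ₀ = 1.1162 × 569.28 = 635.42 MPa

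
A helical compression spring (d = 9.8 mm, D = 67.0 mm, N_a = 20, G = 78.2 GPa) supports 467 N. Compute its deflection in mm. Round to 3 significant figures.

k = Gd⁴/(8D³N_a) = (78.2×10³)(9.8⁴)/(8·67.0³·20) = 14.989 N/mm
δ = F/k = 467 / 14.989 = 31.157 mm

31.2 mm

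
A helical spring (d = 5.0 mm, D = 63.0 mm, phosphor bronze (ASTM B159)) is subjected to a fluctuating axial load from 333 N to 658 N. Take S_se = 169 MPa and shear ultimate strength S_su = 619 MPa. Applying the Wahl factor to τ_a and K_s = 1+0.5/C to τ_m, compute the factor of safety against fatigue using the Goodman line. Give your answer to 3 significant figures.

0.409

C = D/d = 63.0/5.0 = 12.6000; K_W = (4C−1)/(4C−4)+0.615/C = 1.1135; K_s = 1+0.5/C = 1.0397
F_a = (F_max−F_min)/2 = 162.5 N; F_m = (F_max+F_min)/2 = 495.5 N
τ_a = K_W·8F_aD/(πd³) = 1.1135 × 208.56 = 232.22 MPa
τ_m = K_s·8F_mD/(πd³) = 1.0397 × 635.94 = 661.17 MPa
Goodman: 1/n_f = τ_a/S_se + τ_m/S_su = 232.22/169 + 661.17/619 = 1.37409 + 1.06813 = 2.4422
n_f = 1/2.4422 = 0.4095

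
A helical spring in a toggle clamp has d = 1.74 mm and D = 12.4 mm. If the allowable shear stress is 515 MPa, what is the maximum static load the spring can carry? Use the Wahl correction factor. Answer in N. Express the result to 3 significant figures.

C = D/d = 12.4/1.74 = 7.1264
K_W = (4C−1)/(4C−4) + 0.615/C = 27.506/24.506 + 0.0863 = 1.2087
τ_max = K·8FD/(πd³) → F_max = τ_allow·πd³/(8DK)
F_max = 515·π·1.74³/(8·12.4·1.2087) = 8523.2/119.9 = 71.083 N

71.1 N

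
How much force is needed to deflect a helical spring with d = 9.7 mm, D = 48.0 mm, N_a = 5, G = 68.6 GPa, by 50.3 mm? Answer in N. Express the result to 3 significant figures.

k = Gd⁴/(8D³N_a) = (68.6×10³)(9.7⁴)/(8·48.0³·5) = 137.29 N/mm
F = k·δ = 137.29 × 50.3 = 6905.5 N

6910 N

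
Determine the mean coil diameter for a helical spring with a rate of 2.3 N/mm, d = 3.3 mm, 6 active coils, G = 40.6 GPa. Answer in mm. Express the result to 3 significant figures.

35.2 mm

D = (Gd⁴/(8N_a·k))^(1/3) = (40.6×10³·3.3⁴/(8·6·2.3))^(1/3)
  = (43612.7)^(1/3) = 35.1996 mm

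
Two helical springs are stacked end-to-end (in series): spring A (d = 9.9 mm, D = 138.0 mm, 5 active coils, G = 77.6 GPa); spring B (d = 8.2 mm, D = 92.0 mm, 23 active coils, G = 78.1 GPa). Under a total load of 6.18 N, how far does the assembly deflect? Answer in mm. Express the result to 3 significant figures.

3.38 mm

k_A = Gd⁴/(8D³N_a) = (77.6×10³)(9.9⁴)/(8·138.0³·5) = 7.091 N/mm
k_B = Gd⁴/(8D³N_a) = (78.1×10³)(8.2⁴)/(8·92.0³·23) = 2.4645 N/mm
Series: 1/k_eq = 1/7.091 + 1/2.4645 = 0.54679; k_eq = 1.8289 N/mm
δ = F/k_eq = 6.18/1.8289 = 3.3792 mm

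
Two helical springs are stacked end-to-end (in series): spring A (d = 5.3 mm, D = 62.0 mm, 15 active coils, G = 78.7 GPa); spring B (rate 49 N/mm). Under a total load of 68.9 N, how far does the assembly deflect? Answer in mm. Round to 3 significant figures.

k_A = Gd⁴/(8D³N_a) = (78.7×10³)(5.3⁴)/(8·62.0³·15) = 2.1713 N/mm
Series: 1/k_eq = 1/2.1713 + 1/49 = 0.48096; k_eq = 2.0792 N/mm
δ = F/k_eq = 68.9/2.0792 = 33.138 mm

33.1 mm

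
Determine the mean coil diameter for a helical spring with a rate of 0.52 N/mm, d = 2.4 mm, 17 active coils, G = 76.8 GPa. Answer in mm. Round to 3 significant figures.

D = (Gd⁴/(8N_a·k))^(1/3) = (76.8×10³·2.4⁴/(8·17·0.52))^(1/3)
  = (36030)^(1/3) = 33.0284 mm

33.0 mm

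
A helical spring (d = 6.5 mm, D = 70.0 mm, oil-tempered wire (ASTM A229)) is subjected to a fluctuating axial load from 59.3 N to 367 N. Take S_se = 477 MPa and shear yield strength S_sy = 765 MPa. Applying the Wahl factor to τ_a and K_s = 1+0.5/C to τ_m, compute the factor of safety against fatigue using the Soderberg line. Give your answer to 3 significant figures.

2.34

C = D/d = 70.0/6.5 = 10.7692; K_W = (4C−1)/(4C−4)+0.615/C = 1.1339; K_s = 1+0.5/C = 1.0464
F_a = (F_max−F_min)/2 = 153.85 N; F_m = (F_max+F_min)/2 = 213.15 N
τ_a = K_W·8F_aD/(πd³) = 1.1339 × 99.861 = 113.23 MPa
τ_m = K_s·8F_mD/(πd³) = 1.0464 × 138.35 = 144.77 MPa
Soderberg: 1/n_f = τ_a/S_se + τ_m/S_sy = 113.23/477 + 144.77/765 = 0.23738 + 0.18925 = 0.42663
n_f = 1/0.42663 = 2.344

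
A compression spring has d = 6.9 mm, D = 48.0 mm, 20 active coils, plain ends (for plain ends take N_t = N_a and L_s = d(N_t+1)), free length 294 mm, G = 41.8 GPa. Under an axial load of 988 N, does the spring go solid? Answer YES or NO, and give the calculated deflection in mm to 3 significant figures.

YES, δ = 185 mm

k = Gd⁴/(8D³N_a) = (41.8×10³)(6.9⁴)/(8·48.0³·20) = 5.3546 N/mm
N_t = 20; L_s = 6.9·21 = 144.9 mm; δ_solid = L₀ − L_s = 294 − 144.9 = 149.1 mm
δ = F/k = 988/5.3546 = 184.51 mm
δ ≥ δ_solid → spring goes solid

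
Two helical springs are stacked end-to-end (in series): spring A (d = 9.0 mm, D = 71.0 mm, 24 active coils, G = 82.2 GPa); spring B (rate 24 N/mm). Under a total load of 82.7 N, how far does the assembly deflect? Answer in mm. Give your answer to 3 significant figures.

14.0 mm

k_A = Gd⁴/(8D³N_a) = (82.2×10³)(9.0⁴)/(8·71.0³·24) = 7.8481 N/mm
Series: 1/k_eq = 1/7.8481 + 1/24 = 0.16909; k_eq = 5.9142 N/mm
δ = F/k_eq = 82.7/5.9142 = 13.983 mm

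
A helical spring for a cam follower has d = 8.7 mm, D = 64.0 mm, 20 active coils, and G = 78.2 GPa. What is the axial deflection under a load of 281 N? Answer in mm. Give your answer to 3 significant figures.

26.3 mm

k = Gd⁴/(8D³N_a) = (78.2×10³)(8.7⁴)/(8·64.0³·20) = 10.681 N/mm
δ = F/k = 281 / 10.681 = 26.308 mm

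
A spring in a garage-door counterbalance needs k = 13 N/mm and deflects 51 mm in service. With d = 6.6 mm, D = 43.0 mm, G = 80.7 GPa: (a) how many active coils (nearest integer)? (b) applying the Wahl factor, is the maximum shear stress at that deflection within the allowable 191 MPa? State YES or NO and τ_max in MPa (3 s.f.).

N_a = Gd⁴/(8D³k) = (80.7×10³)(6.6⁴)/(8·43.0³·13) = 18.52 → N_a = 19
Actual rate k = Gd⁴/(8D³·19) = 12.671 N/mm
Working load F = kδ = 12.671·51 = 646.21 N
C = 43.0/6.6 = 6.5152; K_W = (4C−1)/(4C−4)+0.615/C = 1.2304
τ_max = K_W·8FD/(πd³) = 1.2304·246.12 = 302.82 MPa
τ_max > 191 MPa → exceeds allowable

(a) 19 coils; (b) NO, τ_max = 303 MPa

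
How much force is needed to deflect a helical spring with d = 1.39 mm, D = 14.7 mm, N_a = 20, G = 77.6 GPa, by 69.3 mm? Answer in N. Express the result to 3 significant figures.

k = Gd⁴/(8D³N_a) = (77.6×10³)(1.39⁴)/(8·14.7³·20) = 0.56997 N/mm
F = k·δ = 0.56997 × 69.3 = 39.499 N

39.5 N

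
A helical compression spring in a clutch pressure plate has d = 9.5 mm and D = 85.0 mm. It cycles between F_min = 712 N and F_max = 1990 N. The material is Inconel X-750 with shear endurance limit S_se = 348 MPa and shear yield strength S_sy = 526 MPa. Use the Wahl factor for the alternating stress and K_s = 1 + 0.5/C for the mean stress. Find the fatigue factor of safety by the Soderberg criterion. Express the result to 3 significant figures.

C = D/d = 85.0/9.5 = 8.9474; K_W = (4C−1)/(4C−4)+0.615/C = 1.1631; K_s = 1+0.5/C = 1.0559
F_a = (F_max−F_min)/2 = 639 N; F_m = (F_max+F_min)/2 = 1351 N
τ_a = K_W·8F_aD/(πd³) = 1.1631 × 161.32 = 187.63 MPa
τ_m = K_s·8F_mD/(πd³) = 1.0559 × 341.07 = 360.13 MPa
Soderberg: 1/n_f = τ_a/S_se + τ_m/S_sy = 187.63/348 + 360.13/526 = 0.53917 + 0.68466 = 1.2238
n_f = 1/1.2238 = 0.8171

0.817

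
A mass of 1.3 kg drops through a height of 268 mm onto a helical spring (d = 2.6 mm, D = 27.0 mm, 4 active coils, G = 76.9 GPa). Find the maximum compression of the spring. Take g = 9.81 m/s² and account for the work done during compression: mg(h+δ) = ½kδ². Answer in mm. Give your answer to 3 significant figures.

37.4 mm

k = Gd⁴/(8D³N_a) = (76.9×10³)(2.6⁴)/(8·27.0³·4) = 5.5793 N/mm
W = mg = 1.3 × 9.81 = 12.753 N
½kδ² − Wδ − Wh = 0 → δ = (W + √(W² + 2kWh))/k
δ = (12.753 + √(162.64 + 38137.8))/5.5793 = (12.753 + 195.7)/5.5793 = 37.363 mm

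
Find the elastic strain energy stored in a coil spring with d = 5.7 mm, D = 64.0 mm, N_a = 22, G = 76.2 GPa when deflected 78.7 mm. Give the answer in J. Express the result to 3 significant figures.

k = Gd⁴/(8D³N_a) = (76.2×10³)(5.7⁴)/(8·64.0³·22) = 1.7434 N/mm
U = ½kδ² = 0.5 × 1.7434 × 78.7² = 5399.1 N·mm = 5.3991 J

5.40 J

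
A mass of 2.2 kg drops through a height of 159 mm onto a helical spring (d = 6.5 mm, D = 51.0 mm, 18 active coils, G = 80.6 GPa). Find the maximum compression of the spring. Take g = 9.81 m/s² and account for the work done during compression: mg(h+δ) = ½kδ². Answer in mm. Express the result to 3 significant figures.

33.2 mm

k = Gd⁴/(8D³N_a) = (80.6×10³)(6.5⁴)/(8·51.0³·18) = 7.5321 N/mm
W = mg = 2.2 × 9.81 = 21.582 N
½kδ² − Wδ − Wh = 0 → δ = (W + √(W² + 2kWh))/k
δ = (21.582 + √(465.78 + 51693.3))/7.5321 = (21.582 + 228.38)/7.5321 = 33.187 mm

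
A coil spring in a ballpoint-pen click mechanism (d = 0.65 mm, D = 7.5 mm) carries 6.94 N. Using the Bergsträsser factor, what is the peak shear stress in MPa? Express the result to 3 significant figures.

Spring index C = D/d = 7.5/0.65 = 11.5385
K_B = (4C+2)/(4C−3) = 48.154/43.154 = 1.1159
τ₀ = 8FD/(πd³) = 8·6.94·7.5/(π·0.65³) = 416.4/0.86276 = 482.64 MPa
τ_max = K·τ₀ = 1.1159 × 482.64 = 538.56 MPa

539 MPa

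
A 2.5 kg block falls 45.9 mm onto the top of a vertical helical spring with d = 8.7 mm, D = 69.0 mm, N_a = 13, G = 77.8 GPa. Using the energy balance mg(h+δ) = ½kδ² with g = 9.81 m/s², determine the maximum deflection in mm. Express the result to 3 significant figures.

k = Gd⁴/(8D³N_a) = (77.8×10³)(8.7⁴)/(8·69.0³·13) = 13.046 N/mm
W = mg = 2.5 × 9.81 = 24.525 N
½kδ² − Wδ − Wh = 0 → δ = (W + √(W² + 2kWh))/k
δ = (24.525 + √(601.48 + 29371.6))/13.046 = (24.525 + 173.13)/13.046 = 15.15 mm

15.2 mm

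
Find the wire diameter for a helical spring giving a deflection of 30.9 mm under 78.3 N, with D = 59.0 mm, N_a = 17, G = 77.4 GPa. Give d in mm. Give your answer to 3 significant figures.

5.50 mm

Required rate k = F/δ = 78.3/30.9 = 2.534 N/mm
d = (8D³N_a·k / G)^(1/4) = (8·59.0³·17·2.534 / (77.4×10³))^0.25
  = (914.44)^0.25 = 5.4991 mm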